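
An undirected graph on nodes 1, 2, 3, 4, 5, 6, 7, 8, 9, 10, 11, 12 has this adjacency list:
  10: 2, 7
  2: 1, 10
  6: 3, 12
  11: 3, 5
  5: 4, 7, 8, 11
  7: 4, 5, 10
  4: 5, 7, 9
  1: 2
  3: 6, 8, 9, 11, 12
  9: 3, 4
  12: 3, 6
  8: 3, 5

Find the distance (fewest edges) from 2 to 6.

6

Distance 0: 2.
Distance 1: 1, 10.
Distance 2: 7.
Distance 3: 4, 5.
Distance 4: 8, 9, 11.
Distance 5: 3.
Distance 6: 6, 12 — contains 6.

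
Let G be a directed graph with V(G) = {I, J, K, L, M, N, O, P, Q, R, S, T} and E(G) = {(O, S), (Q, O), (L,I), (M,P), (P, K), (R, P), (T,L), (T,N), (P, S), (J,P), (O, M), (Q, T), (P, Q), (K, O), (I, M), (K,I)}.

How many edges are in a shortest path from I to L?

Distance 0: I.
Distance 1: M.
Distance 2: P.
Distance 3: K, Q, S.
Distance 4: O, T.
Distance 5: L, N — contains L.

5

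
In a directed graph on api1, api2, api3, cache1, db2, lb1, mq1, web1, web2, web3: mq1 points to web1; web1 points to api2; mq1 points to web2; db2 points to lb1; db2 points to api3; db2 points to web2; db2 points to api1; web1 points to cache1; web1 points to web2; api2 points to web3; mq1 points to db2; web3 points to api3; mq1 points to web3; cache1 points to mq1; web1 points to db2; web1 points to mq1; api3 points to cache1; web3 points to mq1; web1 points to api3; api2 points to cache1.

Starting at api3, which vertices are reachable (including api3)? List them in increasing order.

api1, api2, api3, cache1, db2, lb1, mq1, web1, web2, web3

Start at api3.
Its neighbours: cache1.
Then their neighbours: mq1.
Then next layer: db2, web1, web2, web3.
Then next layer: api1, api2, lb1.
Every vertex is now reached.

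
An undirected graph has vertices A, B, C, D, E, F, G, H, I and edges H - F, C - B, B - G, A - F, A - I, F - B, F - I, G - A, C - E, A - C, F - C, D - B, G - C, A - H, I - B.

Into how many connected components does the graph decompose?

1

From A: component {A, B, C, D, E, F, G, H, I}.
That's 1 component.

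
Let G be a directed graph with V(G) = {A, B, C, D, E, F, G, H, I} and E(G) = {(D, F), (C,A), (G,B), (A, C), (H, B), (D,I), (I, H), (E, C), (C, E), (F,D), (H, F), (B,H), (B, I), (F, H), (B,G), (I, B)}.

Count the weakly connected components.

2

From A: component {A, C, E}.
From B: component {B, D, F, G, H, I}.
That's 2 components.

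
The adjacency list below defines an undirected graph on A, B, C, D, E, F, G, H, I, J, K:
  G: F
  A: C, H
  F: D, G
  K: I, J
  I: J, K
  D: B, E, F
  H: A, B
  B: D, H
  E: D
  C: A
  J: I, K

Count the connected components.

2

From A: component {A, B, C, D, E, F, G, H}.
From I: component {I, J, K}.
That's 2 components.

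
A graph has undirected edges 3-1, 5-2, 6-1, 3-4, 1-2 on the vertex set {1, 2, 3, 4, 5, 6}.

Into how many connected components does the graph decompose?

1

From 1: component {1, 2, 3, 4, 5, 6}.
That's 1 component.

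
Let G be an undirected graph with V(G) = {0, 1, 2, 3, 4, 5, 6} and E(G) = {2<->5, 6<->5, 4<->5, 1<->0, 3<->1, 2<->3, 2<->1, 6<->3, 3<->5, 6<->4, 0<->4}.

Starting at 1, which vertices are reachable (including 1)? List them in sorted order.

0, 1, 2, 3, 4, 5, 6

Start at 1.
Its neighbours: 0, 2, 3.
Then their neighbours: 4, 5, 6.
Every vertex is now reached.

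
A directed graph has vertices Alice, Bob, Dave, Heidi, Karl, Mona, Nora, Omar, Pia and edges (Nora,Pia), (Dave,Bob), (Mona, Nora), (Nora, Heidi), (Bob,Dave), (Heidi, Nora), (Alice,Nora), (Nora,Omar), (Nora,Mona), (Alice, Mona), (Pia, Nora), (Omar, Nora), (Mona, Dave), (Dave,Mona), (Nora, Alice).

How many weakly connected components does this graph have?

From Alice: component {Alice, Bob, Dave, Heidi, Mona, Nora, Omar, Pia}.
From Karl: component {Karl}.
That's 2 components.

2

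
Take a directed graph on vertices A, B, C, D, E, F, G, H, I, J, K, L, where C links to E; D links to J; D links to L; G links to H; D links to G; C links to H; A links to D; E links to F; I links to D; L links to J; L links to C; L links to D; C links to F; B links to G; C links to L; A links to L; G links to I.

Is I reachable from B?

Explore from B.
Distance 1: reach G.
Distance 2: reach H, I.
Found I.

Yes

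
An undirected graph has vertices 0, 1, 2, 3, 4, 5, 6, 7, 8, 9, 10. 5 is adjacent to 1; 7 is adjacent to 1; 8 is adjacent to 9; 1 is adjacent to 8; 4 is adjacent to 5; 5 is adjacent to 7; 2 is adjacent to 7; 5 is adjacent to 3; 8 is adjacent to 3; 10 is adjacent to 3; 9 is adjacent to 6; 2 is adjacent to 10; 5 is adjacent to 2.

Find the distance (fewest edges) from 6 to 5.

4

Distance 0: 6.
Distance 1: 9.
Distance 2: 8.
Distance 3: 1, 3.
Distance 4: 5, 7, 10 — contains 5.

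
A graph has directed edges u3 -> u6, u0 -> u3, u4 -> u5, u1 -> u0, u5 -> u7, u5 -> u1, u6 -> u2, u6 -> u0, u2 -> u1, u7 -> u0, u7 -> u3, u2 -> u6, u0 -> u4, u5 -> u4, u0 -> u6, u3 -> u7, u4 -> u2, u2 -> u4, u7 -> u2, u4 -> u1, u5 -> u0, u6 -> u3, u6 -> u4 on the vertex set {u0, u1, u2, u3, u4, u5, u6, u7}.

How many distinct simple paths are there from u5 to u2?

u5→u0→u3→u6→u2
u5→u0→u3→u6→u4→u2
u5→u0→u3→u7→u2
u5→u0→u4→u2
u5→u0→u6→u2
u5→u0→u6→u3→u7→u2
u5→u0→u6→u4→u2
u5→u1→u0→u3→u6→u2
... and 20 more.

28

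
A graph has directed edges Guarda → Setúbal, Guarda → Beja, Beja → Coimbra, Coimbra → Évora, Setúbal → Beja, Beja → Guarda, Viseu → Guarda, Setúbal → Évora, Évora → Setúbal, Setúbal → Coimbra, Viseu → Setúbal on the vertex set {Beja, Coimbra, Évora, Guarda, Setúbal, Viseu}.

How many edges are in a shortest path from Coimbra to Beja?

Distance 0: Coimbra.
Distance 1: Évora.
Distance 2: Setúbal.
Distance 3: Beja — contains Beja.

3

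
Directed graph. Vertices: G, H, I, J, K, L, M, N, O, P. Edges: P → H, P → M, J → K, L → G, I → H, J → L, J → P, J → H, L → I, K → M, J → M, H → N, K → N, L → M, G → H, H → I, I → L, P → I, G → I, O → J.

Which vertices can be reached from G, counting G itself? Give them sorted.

G, H, I, L, M, N

Start at G.
Its neighbours: H, I.
Then their neighbours: L, N.
Then next layer: M.
Nothing further is reachable.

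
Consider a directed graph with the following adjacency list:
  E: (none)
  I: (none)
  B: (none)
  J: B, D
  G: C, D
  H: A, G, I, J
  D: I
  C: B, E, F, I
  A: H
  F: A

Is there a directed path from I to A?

I has no outgoing edges, so nothing is reachable from it.

No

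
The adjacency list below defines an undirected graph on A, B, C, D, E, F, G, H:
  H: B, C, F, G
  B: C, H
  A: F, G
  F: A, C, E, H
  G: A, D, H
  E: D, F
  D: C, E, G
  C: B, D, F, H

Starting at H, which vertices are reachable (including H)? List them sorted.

A, B, C, D, E, F, G, H

Start at H.
Its neighbours: B, C, F, G.
Then their neighbours: A, D, E.
Every vertex is now reached.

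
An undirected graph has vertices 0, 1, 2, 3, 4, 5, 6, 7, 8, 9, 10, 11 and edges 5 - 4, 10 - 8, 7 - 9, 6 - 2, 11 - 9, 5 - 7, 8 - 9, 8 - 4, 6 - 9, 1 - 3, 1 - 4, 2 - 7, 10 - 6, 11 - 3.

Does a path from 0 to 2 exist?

No

0 has no edges, so nothing is reachable from it.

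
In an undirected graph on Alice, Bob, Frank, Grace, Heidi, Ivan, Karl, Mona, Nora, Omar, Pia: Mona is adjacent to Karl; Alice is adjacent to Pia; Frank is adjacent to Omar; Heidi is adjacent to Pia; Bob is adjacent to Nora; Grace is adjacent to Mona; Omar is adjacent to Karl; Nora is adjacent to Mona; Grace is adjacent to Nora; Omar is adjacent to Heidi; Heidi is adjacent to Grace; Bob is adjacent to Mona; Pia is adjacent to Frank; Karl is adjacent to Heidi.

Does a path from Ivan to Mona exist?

No

Ivan has no edges, so nothing is reachable from it.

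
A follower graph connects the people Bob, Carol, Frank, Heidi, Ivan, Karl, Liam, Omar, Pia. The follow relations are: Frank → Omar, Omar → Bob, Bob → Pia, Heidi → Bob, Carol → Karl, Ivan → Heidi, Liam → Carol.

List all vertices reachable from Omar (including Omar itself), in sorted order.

Start at Omar.
Its neighbours: Bob.
Then their neighbours: Pia.
Nothing further is reachable.

Bob, Omar, Pia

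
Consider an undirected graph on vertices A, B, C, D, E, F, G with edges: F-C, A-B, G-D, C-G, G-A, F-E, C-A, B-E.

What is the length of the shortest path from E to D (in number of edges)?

Distance 0: E.
Distance 1: B, F.
Distance 2: A, C.
Distance 3: G.
Distance 4: D — contains D.

4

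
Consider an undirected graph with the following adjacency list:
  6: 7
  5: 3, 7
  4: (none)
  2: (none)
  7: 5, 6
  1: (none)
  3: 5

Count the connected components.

4

From 1: component {1}.
From 2: component {2}.
From 3: component {3, 5, 6, 7}.
From 4: component {4}.
That's 4 components.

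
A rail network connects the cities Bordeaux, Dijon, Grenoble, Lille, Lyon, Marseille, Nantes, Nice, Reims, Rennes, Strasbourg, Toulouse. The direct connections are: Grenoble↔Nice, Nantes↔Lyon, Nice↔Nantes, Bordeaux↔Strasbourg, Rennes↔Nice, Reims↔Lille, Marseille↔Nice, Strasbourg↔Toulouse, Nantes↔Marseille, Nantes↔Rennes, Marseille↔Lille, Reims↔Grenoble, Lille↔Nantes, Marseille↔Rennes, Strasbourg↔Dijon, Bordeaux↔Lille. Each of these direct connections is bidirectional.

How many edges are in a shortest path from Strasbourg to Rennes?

4

Distance 0: Strasbourg.
Distance 1: Bordeaux, Dijon, Toulouse.
Distance 2: Lille.
Distance 3: Marseille, Nantes, Reims.
Distance 4: Grenoble, Lyon, Nice, Rennes — contains Rennes.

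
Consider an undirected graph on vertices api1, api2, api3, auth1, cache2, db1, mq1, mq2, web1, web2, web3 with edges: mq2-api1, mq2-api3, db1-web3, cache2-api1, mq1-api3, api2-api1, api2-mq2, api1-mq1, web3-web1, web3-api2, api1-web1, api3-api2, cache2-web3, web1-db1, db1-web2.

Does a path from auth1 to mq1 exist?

auth1 has no edges, so nothing is reachable from it.

No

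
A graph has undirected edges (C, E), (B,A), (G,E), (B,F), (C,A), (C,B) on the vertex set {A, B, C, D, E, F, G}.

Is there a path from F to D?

No

Explore from F.
Distance 1: reach B.
Distance 2: reach A, C.
Distance 3: reach E.
Distance 4: reach G.
The search is exhausted without reaching D; it lies in a different component.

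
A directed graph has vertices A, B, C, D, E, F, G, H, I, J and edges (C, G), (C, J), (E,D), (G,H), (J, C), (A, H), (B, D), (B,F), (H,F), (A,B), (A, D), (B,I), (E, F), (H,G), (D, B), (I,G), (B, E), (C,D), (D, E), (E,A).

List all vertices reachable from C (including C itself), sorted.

Start at C.
Its neighbours: D, G, J.
Then their neighbours: B, E, H.
Then next layer: A, F, I.
Every vertex is now reached.

A, B, C, D, E, F, G, H, I, J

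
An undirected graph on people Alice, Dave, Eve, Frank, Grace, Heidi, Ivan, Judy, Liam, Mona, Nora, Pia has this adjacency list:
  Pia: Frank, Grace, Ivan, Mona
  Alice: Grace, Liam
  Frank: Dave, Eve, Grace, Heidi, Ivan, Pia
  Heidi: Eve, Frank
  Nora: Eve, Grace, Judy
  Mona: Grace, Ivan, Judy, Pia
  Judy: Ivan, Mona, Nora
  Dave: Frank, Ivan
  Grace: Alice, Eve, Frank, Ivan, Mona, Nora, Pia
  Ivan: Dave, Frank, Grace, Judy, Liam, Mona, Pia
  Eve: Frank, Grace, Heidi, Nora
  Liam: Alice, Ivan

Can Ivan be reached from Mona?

Yes

Explore from Mona.
Distance 1: reach Grace, Ivan, Judy, Pia.
Found Ivan.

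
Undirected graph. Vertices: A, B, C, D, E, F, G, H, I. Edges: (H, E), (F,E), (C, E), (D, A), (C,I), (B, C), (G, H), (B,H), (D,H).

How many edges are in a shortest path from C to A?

4

Distance 0: C.
Distance 1: B, E, I.
Distance 2: F, H.
Distance 3: D, G.
Distance 4: A — contains A.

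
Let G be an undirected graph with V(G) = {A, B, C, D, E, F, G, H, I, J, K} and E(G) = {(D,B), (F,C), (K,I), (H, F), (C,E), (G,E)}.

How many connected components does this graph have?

5

From A: component {A}.
From B: component {B, D}.
From C: component {C, E, F, G, H}.
From I: component {I, K}.
From J: component {J}.
That's 5 components.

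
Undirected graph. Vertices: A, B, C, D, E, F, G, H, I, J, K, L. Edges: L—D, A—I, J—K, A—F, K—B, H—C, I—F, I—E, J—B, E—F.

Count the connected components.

From A: component {A, E, F, I}.
From B: component {B, J, K}.
From C: component {C, H}.
From D: component {D, L}.
From G: component {G}.
That's 5 components.

5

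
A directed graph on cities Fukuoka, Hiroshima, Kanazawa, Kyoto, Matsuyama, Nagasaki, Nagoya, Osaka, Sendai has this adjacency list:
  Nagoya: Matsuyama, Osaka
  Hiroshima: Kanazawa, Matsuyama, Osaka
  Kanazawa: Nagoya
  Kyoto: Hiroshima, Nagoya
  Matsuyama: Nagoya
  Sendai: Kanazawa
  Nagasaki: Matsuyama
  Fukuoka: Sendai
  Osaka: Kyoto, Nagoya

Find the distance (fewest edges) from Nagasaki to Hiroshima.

Distance 0: Nagasaki.
Distance 1: Matsuyama.
Distance 2: Nagoya.
Distance 3: Osaka.
Distance 4: Kyoto.
Distance 5: Hiroshima — contains Hiroshima.

5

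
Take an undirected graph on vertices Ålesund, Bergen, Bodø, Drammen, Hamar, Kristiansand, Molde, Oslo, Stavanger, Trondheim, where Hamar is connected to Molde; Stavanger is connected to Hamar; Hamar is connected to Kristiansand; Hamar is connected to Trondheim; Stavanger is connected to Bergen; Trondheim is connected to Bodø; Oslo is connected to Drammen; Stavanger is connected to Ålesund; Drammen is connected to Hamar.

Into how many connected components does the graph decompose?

1

From Ålesund: component {Ålesund, Bergen, Bodø, Drammen, Hamar, Kristiansand, Molde, Oslo, Stavanger, Trondheim}.
That's 1 component.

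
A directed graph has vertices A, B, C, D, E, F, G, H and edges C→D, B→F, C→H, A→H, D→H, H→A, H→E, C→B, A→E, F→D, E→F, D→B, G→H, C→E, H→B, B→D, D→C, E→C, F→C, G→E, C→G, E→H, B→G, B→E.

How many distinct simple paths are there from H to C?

H→A→E→C
H→A→E→F→C
H→A→E→F→D→C
H→B→D→C
H→B→E→C
H→B→E→F→C
H→B→E→F→D→C
H→B→F→C
H→B→F→D→C
H→B→G→E→C
H→B→G→E→F→C
H→B→G→E→F→D→C
H→E→C
H→E→F→C
H→E→F→D→C

15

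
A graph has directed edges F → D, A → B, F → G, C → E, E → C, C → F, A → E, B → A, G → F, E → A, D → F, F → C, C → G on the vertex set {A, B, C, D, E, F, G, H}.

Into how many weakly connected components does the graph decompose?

2

From A: component {A, B, C, D, E, F, G}.
From H: component {H}.
That's 2 components.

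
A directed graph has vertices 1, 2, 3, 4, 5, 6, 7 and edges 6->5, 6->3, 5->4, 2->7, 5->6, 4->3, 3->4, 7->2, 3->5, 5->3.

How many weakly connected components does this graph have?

From 1: component {1}.
From 2: component {2, 7}.
From 3: component {3, 4, 5, 6}.
That's 3 components.

3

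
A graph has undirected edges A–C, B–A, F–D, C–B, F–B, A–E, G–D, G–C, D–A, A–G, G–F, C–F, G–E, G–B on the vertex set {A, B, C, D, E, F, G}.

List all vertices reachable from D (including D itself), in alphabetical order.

Start at D.
Its neighbours: A, F, G.
Then their neighbours: B, C, E.
Every vertex is now reached.

A, B, C, D, E, F, G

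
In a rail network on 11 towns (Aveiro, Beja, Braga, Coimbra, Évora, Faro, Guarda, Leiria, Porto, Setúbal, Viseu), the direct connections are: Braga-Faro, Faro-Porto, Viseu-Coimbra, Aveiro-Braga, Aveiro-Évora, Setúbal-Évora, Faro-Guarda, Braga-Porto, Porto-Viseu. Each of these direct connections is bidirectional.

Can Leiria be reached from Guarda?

Explore from Guarda.
Distance 1: reach Faro.
Distance 2: reach Braga, Porto.
Distance 3: reach Aveiro, Viseu.
Distance 4: reach Coimbra, Évora.
Distance 5: reach Setúbal.
The search is exhausted without reaching Leiria; it lies in a different component.

No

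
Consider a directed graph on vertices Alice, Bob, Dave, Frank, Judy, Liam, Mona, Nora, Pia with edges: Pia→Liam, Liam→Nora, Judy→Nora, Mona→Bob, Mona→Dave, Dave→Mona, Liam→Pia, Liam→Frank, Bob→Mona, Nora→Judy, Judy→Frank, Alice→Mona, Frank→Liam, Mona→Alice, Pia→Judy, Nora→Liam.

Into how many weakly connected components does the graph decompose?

2

From Alice: component {Alice, Bob, Dave, Mona}.
From Frank: component {Frank, Judy, Liam, Nora, Pia}.
That's 2 components.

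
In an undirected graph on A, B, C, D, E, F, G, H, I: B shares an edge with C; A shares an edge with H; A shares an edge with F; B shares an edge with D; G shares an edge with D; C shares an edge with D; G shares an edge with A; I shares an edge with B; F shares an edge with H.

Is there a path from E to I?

E has no edges, so nothing is reachable from it.

No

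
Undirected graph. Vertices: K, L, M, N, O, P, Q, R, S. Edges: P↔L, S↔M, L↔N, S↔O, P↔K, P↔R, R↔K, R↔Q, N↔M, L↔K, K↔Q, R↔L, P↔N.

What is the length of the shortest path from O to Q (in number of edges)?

6

Distance 0: O.
Distance 1: S.
Distance 2: M.
Distance 3: N.
Distance 4: L, P.
Distance 5: K, R.
Distance 6: Q — contains Q.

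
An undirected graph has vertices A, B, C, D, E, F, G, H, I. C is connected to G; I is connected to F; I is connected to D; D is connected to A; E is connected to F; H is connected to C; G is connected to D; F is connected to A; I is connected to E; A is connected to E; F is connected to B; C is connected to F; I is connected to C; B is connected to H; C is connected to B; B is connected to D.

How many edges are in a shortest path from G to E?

Distance 0: G.
Distance 1: C, D.
Distance 2: A, B, F, H, I.
Distance 3: E — contains E.

3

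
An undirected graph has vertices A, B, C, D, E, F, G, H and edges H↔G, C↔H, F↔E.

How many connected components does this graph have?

5

From A: component {A}.
From B: component {B}.
From C: component {C, G, H}.
From D: component {D}.
From E: component {E, F}.
That's 5 components.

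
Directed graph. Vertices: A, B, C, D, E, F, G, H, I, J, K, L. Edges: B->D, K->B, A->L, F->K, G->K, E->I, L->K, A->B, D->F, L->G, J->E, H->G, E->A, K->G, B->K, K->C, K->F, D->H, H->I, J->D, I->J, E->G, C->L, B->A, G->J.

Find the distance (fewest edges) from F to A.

Distance 0: F.
Distance 1: K.
Distance 2: B, C, G.
Distance 3: A, D, J, L — contains A.

3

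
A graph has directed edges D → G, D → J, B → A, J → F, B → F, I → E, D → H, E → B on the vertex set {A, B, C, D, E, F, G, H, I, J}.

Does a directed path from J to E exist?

Explore from J.
Distance 1: reach F.
The search from J is exhausted; no directed path reaches E.

No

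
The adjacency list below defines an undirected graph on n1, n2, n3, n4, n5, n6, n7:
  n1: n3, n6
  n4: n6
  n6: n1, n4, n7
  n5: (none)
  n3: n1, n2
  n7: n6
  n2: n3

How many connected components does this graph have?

2

From n1: component {n1, n2, n3, n4, n6, n7}.
From n5: component {n5}.
That's 2 components.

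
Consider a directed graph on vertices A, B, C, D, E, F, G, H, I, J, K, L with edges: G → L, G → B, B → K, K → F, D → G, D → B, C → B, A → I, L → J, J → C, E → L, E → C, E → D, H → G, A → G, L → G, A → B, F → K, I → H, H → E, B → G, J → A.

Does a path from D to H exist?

Explore from D.
Distance 1: reach B, G.
Distance 2: reach K, L.
Distance 3: reach F, J.
Distance 4: reach A, C.
Distance 5: reach I.
Distance 6: reach H.
Found H.

Yes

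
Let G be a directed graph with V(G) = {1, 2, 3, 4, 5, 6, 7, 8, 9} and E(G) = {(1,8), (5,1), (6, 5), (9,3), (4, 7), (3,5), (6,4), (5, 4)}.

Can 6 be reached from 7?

7 has no outgoing edges, so nothing is reachable from it.

No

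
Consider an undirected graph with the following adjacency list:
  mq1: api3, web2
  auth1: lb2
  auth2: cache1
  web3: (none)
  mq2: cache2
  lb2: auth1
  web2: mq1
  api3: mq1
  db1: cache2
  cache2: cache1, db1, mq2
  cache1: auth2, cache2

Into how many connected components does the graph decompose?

4

From api3: component {api3, mq1, web2}.
From auth1: component {auth1, lb2}.
From auth2: component {auth2, cache1, cache2, db1, mq2}.
From web3: component {web3}.
That's 4 components.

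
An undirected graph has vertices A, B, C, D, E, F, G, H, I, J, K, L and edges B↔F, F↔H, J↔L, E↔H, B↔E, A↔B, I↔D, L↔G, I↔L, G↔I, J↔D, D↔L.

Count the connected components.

From A: component {A, B, E, F, H}.
From C: component {C}.
From D: component {D, G, I, J, L}.
From K: component {K}.
That's 4 components.

4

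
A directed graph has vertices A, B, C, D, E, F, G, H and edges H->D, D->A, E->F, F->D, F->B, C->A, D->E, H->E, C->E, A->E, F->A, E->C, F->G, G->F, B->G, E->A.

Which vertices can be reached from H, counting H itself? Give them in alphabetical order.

Start at H.
Its neighbours: D, E.
Then their neighbours: A, C, F.
Then next layer: B, G.
Every vertex is now reached.

A, B, C, D, E, F, G, H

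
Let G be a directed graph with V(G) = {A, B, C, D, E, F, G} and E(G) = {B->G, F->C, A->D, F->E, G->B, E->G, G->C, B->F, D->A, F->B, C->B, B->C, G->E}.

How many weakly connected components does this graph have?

From A: component {A, D}.
From B: component {B, C, E, F, G}.
That's 2 components.

2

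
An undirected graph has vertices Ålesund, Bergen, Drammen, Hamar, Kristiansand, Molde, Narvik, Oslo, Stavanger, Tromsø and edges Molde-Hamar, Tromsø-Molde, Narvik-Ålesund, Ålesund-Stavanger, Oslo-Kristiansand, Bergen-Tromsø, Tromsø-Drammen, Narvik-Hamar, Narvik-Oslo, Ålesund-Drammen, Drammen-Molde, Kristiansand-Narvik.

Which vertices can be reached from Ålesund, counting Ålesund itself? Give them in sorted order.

Ålesund, Bergen, Drammen, Hamar, Kristiansand, Molde, Narvik, Oslo, Stavanger, Tromsø

Start at Ålesund.
Its neighbours: Drammen, Narvik, Stavanger.
Then their neighbours: Hamar, Kristiansand, Molde, Oslo, Tromsø.
Then next layer: Bergen.
Every vertex is now reached.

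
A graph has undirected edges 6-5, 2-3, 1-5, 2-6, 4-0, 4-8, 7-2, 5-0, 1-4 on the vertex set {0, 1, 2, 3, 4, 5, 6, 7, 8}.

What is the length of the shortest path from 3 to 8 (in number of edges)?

Distance 0: 3.
Distance 1: 2.
Distance 2: 6, 7.
Distance 3: 5.
Distance 4: 0, 1.
Distance 5: 4.
Distance 6: 8 — contains 8.

6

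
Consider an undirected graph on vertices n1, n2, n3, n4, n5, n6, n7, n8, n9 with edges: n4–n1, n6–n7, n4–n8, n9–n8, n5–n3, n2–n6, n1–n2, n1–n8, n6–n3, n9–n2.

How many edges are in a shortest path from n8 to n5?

Distance 0: n8.
Distance 1: n1, n4, n9.
Distance 2: n2.
Distance 3: n6.
Distance 4: n3, n7.
Distance 5: n5 — contains n5.

5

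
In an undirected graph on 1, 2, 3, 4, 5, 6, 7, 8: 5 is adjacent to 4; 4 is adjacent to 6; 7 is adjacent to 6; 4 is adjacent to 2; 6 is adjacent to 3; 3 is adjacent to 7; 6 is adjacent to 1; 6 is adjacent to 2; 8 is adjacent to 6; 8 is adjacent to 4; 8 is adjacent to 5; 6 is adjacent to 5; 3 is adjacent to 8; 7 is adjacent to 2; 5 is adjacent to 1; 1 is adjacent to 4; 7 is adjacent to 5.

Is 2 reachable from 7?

Explore from 7.
Distance 1: reach 2, 3, 5, 6.
Found 2.

Yes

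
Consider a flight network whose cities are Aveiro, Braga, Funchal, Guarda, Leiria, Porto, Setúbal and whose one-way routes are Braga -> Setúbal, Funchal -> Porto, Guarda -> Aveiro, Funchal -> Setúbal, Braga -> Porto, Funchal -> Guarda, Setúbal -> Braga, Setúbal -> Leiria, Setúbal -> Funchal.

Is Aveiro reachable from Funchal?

Yes

Explore from Funchal.
Distance 1: reach Guarda, Porto, Setúbal.
Distance 2: reach Aveiro, Braga, Leiria.
Found Aveiro.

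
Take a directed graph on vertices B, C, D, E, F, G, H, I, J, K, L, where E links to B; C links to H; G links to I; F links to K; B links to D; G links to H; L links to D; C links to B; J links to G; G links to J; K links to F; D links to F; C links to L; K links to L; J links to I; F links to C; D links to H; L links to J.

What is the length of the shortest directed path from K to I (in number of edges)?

3

Distance 0: K.
Distance 1: F, L.
Distance 2: C, D, J.
Distance 3: B, G, H, I — contains I.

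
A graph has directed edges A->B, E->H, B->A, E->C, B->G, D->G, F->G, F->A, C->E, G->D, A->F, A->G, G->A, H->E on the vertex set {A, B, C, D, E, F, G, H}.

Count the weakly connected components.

From A: component {A, B, D, F, G}.
From C: component {C, E, H}.
That's 2 components.

2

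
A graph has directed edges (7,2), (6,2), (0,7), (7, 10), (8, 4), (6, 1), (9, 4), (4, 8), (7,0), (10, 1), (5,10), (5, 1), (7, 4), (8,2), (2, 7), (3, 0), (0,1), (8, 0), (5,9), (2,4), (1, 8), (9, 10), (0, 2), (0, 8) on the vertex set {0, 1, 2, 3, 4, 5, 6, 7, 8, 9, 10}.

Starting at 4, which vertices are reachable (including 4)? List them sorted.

0, 1, 2, 4, 7, 8, 10

Start at 4.
Its neighbours: 8.
Then their neighbours: 0, 2.
Then next layer: 1, 7.
Then next layer: 10.
Nothing further is reachable.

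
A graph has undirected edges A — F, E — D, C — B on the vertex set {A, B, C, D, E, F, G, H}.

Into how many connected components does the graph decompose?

5

From A: component {A, F}.
From B: component {B, C}.
From D: component {D, E}.
From G: component {G}.
From H: component {H}.
That's 5 components.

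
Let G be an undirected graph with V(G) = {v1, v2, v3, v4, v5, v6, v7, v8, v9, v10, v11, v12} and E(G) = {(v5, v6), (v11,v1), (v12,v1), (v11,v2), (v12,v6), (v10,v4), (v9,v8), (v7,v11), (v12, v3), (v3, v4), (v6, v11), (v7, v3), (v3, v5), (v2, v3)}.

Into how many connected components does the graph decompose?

2

From v1: component {v1, v2, v3, v4, v5, v6, v7, v10, v11, v12}.
From v8: component {v8, v9}.
That's 2 components.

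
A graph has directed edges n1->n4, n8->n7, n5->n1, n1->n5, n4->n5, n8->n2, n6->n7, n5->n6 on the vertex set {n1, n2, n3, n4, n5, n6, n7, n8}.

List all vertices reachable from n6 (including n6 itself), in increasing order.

Start at n6.
Its neighbours: n7.
Nothing further is reachable.

n6, n7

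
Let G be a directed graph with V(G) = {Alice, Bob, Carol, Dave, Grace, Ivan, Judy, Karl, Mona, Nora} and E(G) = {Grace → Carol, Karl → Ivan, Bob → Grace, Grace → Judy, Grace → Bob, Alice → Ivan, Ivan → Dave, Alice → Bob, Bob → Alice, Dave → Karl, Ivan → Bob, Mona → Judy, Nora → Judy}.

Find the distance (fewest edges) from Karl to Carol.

4

Distance 0: Karl.
Distance 1: Ivan.
Distance 2: Bob, Dave.
Distance 3: Alice, Grace.
Distance 4: Carol, Judy — contains Carol.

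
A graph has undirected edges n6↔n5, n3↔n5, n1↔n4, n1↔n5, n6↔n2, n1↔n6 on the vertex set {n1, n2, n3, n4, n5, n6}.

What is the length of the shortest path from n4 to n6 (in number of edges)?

Distance 0: n4.
Distance 1: n1.
Distance 2: n5, n6 — contains n6.

2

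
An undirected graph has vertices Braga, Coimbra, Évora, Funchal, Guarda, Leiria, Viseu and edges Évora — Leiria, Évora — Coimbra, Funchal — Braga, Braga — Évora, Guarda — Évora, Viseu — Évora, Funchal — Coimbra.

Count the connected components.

1

From Braga: component {Braga, Coimbra, Évora, Funchal, Guarda, Leiria, Viseu}.
That's 1 component.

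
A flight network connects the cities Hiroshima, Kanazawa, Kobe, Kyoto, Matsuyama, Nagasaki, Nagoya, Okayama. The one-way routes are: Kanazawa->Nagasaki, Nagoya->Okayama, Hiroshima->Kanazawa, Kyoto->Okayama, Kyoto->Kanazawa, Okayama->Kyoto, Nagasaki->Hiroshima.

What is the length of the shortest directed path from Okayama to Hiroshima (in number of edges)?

4

Distance 0: Okayama.
Distance 1: Kyoto.
Distance 2: Kanazawa.
Distance 3: Nagasaki.
Distance 4: Hiroshima — contains Hiroshima.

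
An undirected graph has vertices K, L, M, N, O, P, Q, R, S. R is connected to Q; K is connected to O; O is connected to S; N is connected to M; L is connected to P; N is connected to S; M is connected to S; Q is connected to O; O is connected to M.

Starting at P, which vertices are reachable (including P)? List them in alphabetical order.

Start at P.
Its neighbours: L.
Nothing further is reachable.

L, P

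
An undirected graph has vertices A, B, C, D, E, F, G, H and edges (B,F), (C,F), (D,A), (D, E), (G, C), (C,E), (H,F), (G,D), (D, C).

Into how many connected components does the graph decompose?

From A: component {A, B, C, D, E, F, G, H}.
That's 1 component.

1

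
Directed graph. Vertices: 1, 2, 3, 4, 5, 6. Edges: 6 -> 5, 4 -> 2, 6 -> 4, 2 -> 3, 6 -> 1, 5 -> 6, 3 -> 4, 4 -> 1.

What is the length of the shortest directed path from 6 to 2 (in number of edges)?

Distance 0: 6.
Distance 1: 1, 4, 5.
Distance 2: 2 — contains 2.

2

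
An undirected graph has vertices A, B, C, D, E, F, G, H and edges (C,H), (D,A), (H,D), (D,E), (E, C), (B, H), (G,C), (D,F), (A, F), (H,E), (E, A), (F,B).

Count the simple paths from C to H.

C–E–A–D–F–B–H
C–E–A–D–H
C–E–A–F–B–H
C–E–A–F–D–H
C–E–D–A–F–B–H
C–E–D–F–B–H
C–E–D–H
C–E–H
C–H

9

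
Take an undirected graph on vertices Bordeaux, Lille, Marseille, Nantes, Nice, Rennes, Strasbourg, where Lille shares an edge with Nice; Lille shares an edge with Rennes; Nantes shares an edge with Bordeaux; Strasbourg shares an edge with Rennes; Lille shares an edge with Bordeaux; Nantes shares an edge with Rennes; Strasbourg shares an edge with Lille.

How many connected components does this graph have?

From Bordeaux: component {Bordeaux, Lille, Nantes, Nice, Rennes, Strasbourg}.
From Marseille: component {Marseille}.
That's 2 components.

2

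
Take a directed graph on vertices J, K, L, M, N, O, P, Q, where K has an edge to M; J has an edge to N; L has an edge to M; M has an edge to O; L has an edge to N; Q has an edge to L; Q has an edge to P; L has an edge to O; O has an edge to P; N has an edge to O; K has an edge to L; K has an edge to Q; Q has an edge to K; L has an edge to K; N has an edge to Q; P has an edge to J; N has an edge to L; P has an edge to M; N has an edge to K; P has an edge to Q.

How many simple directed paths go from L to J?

9

L→K→M→O→P→J
L→K→Q→P→J
L→M→O→P→J
L→N→K→M→O→P→J
L→N→K→Q→P→J
L→N→O→P→J
L→N→Q→K→M→O→P→J
L→N→Q→P→J
L→O→P→J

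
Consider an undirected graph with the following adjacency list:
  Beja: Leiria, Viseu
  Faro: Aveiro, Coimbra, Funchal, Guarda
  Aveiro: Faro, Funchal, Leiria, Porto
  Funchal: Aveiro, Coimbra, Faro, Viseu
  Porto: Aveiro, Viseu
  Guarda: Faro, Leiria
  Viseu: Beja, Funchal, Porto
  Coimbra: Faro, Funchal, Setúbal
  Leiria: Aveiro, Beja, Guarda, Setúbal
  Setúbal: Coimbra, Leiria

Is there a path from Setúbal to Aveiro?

Yes

Explore from Setúbal.
Distance 1: reach Coimbra, Leiria.
Distance 2: reach Aveiro, Beja, Faro, Funchal, Guarda.
Found Aveiro.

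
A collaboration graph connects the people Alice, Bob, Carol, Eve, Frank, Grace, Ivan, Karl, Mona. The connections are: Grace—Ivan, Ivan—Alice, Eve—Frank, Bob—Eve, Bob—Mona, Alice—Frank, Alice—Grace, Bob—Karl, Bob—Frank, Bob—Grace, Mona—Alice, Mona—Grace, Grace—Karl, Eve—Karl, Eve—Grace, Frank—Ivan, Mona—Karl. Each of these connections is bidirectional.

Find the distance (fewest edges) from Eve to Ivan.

2

Distance 0: Eve.
Distance 1: Bob, Frank, Grace, Karl.
Distance 2: Alice, Ivan, Mona — contains Ivan.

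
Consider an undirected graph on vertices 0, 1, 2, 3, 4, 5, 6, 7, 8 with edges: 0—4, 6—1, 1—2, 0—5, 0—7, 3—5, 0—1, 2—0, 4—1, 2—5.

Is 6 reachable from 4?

Explore from 4.
Distance 1: reach 0, 1.
Distance 2: reach 2, 5, 6, 7.
Found 6.

Yes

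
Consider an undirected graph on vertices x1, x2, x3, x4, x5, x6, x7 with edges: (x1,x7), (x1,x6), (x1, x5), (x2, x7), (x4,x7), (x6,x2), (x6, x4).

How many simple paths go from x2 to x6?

x2–x6
x2–x7–x1–x6
x2–x7–x4–x6

3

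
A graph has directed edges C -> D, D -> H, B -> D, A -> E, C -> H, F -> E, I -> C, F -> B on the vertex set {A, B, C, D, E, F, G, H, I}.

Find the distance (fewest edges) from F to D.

2

Distance 0: F.
Distance 1: B, E.
Distance 2: D — contains D.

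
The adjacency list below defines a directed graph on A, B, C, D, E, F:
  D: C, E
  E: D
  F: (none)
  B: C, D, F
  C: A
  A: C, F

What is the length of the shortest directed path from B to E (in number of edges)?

Distance 0: B.
Distance 1: C, D, F.
Distance 2: A, E — contains E.

2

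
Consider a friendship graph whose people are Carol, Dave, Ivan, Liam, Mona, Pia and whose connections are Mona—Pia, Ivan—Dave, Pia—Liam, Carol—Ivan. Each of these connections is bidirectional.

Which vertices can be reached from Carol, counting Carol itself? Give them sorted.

Start at Carol.
Its neighbours: Ivan.
Then their neighbours: Dave.
Nothing further is reachable.

Carol, Dave, Ivan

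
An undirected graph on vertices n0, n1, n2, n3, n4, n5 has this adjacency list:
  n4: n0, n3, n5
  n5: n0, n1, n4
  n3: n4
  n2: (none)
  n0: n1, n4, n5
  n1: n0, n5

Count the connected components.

From n0: component {n0, n1, n3, n4, n5}.
From n2: component {n2}.
That's 2 components.

2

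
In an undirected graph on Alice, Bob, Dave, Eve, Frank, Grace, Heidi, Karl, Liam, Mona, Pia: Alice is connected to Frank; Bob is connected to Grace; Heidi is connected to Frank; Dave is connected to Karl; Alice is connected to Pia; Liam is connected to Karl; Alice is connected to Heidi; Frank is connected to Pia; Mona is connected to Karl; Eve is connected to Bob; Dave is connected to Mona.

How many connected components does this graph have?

From Alice: component {Alice, Frank, Heidi, Pia}.
From Bob: component {Bob, Eve, Grace}.
From Dave: component {Dave, Karl, Liam, Mona}.
That's 3 components.

3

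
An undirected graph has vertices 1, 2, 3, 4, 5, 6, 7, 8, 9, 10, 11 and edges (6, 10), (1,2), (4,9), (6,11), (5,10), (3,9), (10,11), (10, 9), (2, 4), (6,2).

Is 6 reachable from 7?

7 has no edges, so nothing is reachable from it.

No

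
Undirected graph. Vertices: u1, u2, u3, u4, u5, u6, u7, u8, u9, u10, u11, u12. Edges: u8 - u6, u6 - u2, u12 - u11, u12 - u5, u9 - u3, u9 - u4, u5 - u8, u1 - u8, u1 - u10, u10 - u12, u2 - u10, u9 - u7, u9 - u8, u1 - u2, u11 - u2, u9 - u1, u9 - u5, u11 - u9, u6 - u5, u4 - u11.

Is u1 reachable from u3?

Yes

Explore from u3.
Distance 1: reach u9.
Distance 2: reach u1, u4, u5, u7, u8, u11.
Found u1.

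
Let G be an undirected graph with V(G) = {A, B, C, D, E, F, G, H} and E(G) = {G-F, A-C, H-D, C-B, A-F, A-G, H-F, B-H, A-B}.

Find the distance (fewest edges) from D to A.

3

Distance 0: D.
Distance 1: H.
Distance 2: B, F.
Distance 3: A, C, G — contains A.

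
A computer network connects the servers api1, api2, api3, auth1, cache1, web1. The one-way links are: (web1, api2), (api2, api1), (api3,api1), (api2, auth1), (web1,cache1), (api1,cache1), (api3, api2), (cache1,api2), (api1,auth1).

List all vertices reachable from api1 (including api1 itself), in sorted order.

api1, api2, auth1, cache1

Start at api1.
Its neighbours: auth1, cache1.
Then their neighbours: api2.
Nothing further is reachable.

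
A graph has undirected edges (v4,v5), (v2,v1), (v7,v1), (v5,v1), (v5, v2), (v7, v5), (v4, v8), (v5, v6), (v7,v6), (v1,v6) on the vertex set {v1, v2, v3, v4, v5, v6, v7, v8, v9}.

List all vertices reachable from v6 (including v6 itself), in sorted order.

v1, v2, v4, v5, v6, v7, v8

Start at v6.
Its neighbours: v1, v5, v7.
Then their neighbours: v2, v4.
Then next layer: v8.
Nothing further is reachable.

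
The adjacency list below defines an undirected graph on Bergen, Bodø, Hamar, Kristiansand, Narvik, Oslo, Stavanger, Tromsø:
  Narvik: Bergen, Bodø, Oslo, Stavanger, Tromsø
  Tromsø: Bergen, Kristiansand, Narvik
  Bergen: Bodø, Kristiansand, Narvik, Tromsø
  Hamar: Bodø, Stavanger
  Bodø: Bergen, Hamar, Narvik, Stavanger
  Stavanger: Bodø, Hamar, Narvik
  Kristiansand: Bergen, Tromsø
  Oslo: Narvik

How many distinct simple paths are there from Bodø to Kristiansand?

15

Bodø–Bergen–Kristiansand
Bodø–Bergen–Narvik–Tromsø–Kristiansand
Bodø–Bergen–Tromsø–Kristiansand
Bodø–Hamar–Stavanger–Narvik–Bergen–Kristiansand
Bodø–Hamar–Stavanger–Narvik–Bergen–Tromsø–Kristiansand
Bodø–Hamar–Stavanger–Narvik–Tromsø–Bergen–Kristiansand
Bodø–Hamar–Stavanger–Narvik–Tromsø–Kristiansand
Bodø–Narvik–Bergen–Kristiansand
Bodø–Narvik–Bergen–Tromsø–Kristiansand
Bodø–Narvik–Tromsø–Bergen–Kristiansand
Bodø–Narvik–Tromsø–Kristiansand
Bodø–Stavanger–Narvik–Bergen–Kristiansand
Bodø–Stavanger–Narvik–Bergen–Tromsø–Kristiansand
Bodø–Stavanger–Narvik–Tromsø–Bergen–Kristiansand
Bodø–Stavanger–Narvik–Tromsø–Kristiansand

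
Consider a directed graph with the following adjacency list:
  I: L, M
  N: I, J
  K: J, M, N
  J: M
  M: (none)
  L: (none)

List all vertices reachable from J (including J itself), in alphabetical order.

Start at J.
Its neighbours: M.
Nothing further is reachable.

J, M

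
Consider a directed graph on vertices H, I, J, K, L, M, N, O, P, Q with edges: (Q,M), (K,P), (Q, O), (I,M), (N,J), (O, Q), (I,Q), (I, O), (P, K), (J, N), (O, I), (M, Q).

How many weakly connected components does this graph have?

5

From H: component {H}.
From I: component {I, M, O, Q}.
From J: component {J, N}.
From K: component {K, P}.
From L: component {L}.
That's 5 components.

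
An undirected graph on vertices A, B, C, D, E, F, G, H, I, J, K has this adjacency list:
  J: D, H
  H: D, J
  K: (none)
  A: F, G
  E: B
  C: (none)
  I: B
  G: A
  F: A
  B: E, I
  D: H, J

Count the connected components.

5

From A: component {A, F, G}.
From B: component {B, E, I}.
From C: component {C}.
From D: component {D, H, J}.
From K: component {K}.
That's 5 components.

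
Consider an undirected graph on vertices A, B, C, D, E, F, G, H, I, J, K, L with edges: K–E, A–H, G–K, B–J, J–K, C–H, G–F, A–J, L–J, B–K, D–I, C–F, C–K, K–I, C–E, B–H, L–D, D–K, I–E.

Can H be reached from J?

Explore from J.
Distance 1: reach A, B, K, L.
Distance 2: reach C, D, E, G, H, I.
Found H.

Yes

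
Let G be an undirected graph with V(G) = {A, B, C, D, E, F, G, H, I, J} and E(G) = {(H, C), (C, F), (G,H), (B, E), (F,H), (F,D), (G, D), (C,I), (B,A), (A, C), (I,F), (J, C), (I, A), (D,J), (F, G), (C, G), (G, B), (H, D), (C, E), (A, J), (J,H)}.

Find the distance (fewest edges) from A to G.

2

Distance 0: A.
Distance 1: B, C, I, J.
Distance 2: D, E, F, G, H — contains G.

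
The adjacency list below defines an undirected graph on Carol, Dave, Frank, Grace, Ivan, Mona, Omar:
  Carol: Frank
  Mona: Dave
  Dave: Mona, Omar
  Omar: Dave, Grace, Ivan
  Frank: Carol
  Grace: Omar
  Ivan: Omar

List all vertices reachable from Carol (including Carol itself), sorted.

Carol, Frank

Start at Carol.
Its neighbours: Frank.
Nothing further is reachable.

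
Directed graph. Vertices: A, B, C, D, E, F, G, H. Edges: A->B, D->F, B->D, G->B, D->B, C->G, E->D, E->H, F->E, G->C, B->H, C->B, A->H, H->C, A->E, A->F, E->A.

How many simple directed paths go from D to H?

D→B→H
D→F→E→A→B→H
D→F→E→A→H
D→F→E→H

4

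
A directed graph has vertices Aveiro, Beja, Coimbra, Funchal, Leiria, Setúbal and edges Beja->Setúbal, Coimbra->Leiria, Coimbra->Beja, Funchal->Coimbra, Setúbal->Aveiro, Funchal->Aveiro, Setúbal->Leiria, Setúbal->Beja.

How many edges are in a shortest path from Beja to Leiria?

Distance 0: Beja.
Distance 1: Setúbal.
Distance 2: Aveiro, Leiria — contains Leiria.

2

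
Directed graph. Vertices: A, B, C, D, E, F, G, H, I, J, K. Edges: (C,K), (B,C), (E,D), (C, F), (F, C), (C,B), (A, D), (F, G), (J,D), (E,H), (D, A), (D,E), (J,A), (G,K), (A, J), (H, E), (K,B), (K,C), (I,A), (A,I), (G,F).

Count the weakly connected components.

2

From A: component {A, D, E, H, I, J}.
From B: component {B, C, F, G, K}.
That's 2 components.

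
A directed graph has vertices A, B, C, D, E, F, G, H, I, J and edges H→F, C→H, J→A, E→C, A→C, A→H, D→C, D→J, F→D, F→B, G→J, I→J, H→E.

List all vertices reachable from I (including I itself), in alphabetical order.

A, B, C, D, E, F, H, I, J

Start at I.
Its neighbours: J.
Then their neighbours: A.
Then next layer: C, H.
Then next layer: E, F.
Then next layer: B, D.
Nothing further is reachable.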